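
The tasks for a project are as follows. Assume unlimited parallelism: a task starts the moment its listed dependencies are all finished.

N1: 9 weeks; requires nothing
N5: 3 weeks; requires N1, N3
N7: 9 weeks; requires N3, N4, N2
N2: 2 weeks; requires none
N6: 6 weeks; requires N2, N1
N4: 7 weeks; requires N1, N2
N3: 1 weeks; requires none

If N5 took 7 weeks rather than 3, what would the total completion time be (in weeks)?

25

Actual critical path: N1→N4→N7 = 9+7+9 = 25 ⇒ 25 weeks.
N5 is off the critical path — its longest chain is 12 weeks, giving 13 of slack.
No other chain overtakes it, so the finish is 25 weeks.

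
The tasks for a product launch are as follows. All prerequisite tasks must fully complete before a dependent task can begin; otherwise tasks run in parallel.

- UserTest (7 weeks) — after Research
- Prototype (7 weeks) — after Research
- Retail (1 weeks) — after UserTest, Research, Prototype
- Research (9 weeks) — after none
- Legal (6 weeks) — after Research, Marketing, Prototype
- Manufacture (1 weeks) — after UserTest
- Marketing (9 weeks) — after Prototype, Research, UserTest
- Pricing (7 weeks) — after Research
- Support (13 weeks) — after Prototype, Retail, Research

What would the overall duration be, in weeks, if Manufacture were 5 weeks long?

As given, the longest chain is Research→Prototype→Marketing→Legal = 9+7+9+6 = 31, so the finish is 31 weeks.
Manufacture has 14 weeks of float (longest path through it is 17).
No other chain overtakes it, so the finish is 31 weeks.

31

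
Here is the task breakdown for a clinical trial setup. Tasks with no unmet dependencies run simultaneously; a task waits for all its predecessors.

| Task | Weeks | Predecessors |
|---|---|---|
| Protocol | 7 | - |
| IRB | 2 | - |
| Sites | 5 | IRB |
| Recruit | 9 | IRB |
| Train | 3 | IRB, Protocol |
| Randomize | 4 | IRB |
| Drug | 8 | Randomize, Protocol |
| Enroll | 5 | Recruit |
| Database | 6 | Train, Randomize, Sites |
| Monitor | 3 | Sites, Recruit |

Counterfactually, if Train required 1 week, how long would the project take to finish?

Critical path before the change: Protocol→Train→Database = 7+3+6 = 16 giving 16 weeks.
Train lies on that path, so at 1 week the path becomes 14 weeks.
New critical path: IRB→Recruit→Enroll = 2+9+5 = 16 ⇒ 16 weeks.

16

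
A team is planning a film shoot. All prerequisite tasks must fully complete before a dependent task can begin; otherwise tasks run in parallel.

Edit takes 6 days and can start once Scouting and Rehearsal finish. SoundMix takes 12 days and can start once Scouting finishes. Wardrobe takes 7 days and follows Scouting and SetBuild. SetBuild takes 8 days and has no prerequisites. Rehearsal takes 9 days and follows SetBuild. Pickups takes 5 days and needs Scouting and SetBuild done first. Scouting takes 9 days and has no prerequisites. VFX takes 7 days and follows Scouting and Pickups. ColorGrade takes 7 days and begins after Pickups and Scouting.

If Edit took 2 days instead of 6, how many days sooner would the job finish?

2

Critical path before the change: SetBuild→Rehearsal→Edit = 8+9+6 = 23 giving 23 days.
Edit is on the critical path; changing it to 2 makes that path 19 days.
New critical path: Scouting→Pickups→VFX = 9+5+7 = 21 ⇒ 21 days.
Change in finish: 21 − 23 = -2 days.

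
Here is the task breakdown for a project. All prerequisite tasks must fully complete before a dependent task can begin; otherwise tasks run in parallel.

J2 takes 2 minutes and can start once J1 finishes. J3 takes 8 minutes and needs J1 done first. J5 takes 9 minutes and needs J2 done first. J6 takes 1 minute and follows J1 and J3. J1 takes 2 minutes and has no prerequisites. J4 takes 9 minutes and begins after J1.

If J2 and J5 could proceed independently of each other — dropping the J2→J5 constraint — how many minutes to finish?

Original critical path: J1→J2→J5 = 2+2+9 = 13 ⇒ 13 minutes.
Without J2→J5, J5's earliest start moves from 4 to 0.
New critical path: J1→J3→J6 = 2+8+1 = 11 ⇒ 11 minutes.

11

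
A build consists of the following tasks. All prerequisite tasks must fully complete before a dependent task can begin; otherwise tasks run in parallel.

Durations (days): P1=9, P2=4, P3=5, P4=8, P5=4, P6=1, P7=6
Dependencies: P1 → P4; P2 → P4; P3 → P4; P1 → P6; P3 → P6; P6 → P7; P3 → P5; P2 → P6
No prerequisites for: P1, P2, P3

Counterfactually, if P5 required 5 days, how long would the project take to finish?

The binding path is P1→P4 = 9+8 = 17; finish at 17 days.
The longest path through P5 is only 9 days, so P5 has float 8.
That remains the longest chain; total 17 days.

17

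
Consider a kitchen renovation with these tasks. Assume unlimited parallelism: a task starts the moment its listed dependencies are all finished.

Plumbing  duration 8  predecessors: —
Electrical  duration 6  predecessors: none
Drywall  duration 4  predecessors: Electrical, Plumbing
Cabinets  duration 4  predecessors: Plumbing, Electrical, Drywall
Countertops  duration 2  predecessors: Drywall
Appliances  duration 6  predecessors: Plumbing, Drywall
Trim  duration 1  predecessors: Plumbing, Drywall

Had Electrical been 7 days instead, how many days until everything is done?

18

Actual critical path: Plumbing→Drywall→Appliances = 8+4+6 = 18 ⇒ 18 days.
Electrical is off the critical path — its longest chain is 16 days, giving 2 of slack.
The critical path is still Plumbing→Drywall→Appliances; finish is now 18 days.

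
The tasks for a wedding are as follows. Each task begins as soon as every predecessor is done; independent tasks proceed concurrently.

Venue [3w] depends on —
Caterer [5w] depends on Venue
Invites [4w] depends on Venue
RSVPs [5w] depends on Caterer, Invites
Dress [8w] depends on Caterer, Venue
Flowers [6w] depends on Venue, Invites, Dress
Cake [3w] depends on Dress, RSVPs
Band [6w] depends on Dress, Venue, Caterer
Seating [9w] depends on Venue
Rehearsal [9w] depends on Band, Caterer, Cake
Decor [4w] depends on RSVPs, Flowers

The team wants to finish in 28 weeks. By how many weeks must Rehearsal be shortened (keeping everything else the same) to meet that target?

Current finish: 31 weeks; target: 28.
Rehearsal is on every critical path, so each week cut from Rehearsal cuts the finish by one (this holds down to a finish of 26).
Need 31 − 28 = 3 weeks off Rehearsal → Rehearsal becomes 6 weeks, finish becomes 28.

3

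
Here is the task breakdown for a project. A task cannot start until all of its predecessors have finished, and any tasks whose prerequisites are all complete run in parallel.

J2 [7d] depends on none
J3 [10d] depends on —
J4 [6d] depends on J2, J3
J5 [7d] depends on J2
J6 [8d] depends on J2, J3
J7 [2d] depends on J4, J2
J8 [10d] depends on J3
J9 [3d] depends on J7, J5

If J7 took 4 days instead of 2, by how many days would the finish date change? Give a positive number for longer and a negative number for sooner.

Actual critical path: J3→J4→J7→J9 = 10+6+2+3 = 21 ⇒ 21 days.
Since J7 is critical, the +2 change carries straight to that chain (now 23 days).
That remains the longest chain; total 23 days.
Change in finish: 23 − 21 = +2 days.

2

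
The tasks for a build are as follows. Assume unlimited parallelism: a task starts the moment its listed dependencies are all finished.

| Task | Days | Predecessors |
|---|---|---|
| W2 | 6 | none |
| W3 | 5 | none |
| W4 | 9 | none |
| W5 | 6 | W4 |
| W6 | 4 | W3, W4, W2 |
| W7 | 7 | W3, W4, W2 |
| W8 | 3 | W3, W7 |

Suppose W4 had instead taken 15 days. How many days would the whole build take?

25

Critical path before the change: W4→W7→W8 = 9+7+3 = 19 giving 19 days.
W4 is on the critical path; changing it to 15 makes that path 25 days.
That remains the longest chain; total 25 days.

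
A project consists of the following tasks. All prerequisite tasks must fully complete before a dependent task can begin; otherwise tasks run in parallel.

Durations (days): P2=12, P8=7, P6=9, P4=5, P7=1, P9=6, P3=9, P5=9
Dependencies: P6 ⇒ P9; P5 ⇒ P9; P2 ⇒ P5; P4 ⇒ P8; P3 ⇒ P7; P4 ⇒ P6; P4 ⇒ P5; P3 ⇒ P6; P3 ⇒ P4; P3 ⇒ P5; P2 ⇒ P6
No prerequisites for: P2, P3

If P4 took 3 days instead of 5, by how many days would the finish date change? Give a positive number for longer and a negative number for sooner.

-2

As given, the longest chain is P3→P4→P5→P9 = 9+5+9+6 = 29, so the finish is 29 days.
P4 is on the critical path; changing it to 3 makes that path 27 days.
New critical path: P2→P5→P9 = 12+9+6 = 27 ⇒ 27 days.
Change in finish: 27 − 29 = -2 days.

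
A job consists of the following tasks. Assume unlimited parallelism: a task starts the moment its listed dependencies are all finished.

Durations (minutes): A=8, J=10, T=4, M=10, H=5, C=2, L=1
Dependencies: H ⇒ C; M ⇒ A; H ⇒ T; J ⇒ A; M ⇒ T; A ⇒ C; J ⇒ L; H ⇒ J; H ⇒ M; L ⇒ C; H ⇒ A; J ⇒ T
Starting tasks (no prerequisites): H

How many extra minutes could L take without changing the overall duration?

7

The longest chain is H→J→A→C = 5+10+8+2 = 25; overall finish 25 minutes.
Longest path through L: 18 minutes (earliest finish 16, latest finish 23).
Slack of L = 22 − 15 = 7 minutes.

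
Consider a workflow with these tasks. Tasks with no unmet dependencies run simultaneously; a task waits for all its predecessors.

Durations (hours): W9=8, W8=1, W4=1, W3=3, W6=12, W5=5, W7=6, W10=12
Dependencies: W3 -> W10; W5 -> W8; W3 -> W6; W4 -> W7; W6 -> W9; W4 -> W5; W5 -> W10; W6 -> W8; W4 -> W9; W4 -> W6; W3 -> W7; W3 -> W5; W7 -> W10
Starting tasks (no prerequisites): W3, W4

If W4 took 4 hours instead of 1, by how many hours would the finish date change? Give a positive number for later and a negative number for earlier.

The binding path is W3→W6→W9 = 3+12+8 = 23; finish at 23 hours.
W4 is off the critical path — its longest chain is 21 hours, giving 2 of slack.
The binding chain switches to W4→W6→W9 = 4+12+8 = 24; finish 24 hours.
Change in finish: 24 − 23 = +1 hours.

1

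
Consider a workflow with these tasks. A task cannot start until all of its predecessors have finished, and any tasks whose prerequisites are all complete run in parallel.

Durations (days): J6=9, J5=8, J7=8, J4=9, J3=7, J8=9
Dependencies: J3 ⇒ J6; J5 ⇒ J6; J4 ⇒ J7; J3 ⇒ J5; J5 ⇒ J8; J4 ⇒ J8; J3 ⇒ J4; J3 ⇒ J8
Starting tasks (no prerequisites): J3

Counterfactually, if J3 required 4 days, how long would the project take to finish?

22

The binding path is J3→J4→J8 = 7+9+9 = 25; finish at 25 days.
J3 lies on that path, so at 4 days the path becomes 22 days.
The critical path is still J3→J4→J8; finish is now 22 days.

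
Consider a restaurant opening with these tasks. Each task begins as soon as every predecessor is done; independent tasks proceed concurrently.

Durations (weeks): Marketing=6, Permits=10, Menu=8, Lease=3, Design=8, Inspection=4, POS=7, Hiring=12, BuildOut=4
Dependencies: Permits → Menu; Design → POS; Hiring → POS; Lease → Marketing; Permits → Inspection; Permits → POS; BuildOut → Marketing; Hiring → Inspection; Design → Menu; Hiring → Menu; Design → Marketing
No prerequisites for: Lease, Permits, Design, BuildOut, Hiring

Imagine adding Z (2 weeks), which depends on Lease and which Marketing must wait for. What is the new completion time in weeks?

20

Originally the project takes 20 weeks.
With Z inserted, Marketing now waits for max(Lease, BuildOut, Design, Z).
New critical path: Hiring→Menu = 12+8 = 20 ⇒ 20 weeks.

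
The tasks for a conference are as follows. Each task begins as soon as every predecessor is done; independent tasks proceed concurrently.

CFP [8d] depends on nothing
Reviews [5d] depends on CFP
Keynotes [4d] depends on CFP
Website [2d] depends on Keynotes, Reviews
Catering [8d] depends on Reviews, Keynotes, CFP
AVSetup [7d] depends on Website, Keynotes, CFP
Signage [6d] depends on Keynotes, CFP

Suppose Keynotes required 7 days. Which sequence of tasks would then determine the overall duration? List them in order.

As given, the longest chain is CFP→Reviews→Website→AVSetup = 8+5+2+7 = 22, so the finish is 22 days.
Keynotes has 1 day of float (longest path through it is 21).
Now CFP→Keynotes→Website→AVSetup = 8+7+2+7 = 24 is longest, so the finish becomes 24 days.

CFP, Keynotes, Website, AVSetup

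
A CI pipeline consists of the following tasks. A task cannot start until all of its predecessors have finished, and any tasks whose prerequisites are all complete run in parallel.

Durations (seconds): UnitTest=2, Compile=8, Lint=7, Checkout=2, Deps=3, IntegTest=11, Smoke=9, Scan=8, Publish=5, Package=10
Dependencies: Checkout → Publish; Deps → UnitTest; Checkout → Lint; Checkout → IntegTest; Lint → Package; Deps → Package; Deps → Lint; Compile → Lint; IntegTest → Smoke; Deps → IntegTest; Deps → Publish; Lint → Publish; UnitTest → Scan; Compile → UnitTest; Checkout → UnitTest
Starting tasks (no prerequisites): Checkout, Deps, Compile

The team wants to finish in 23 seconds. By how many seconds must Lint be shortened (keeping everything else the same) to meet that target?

2

Current finish: 25 seconds; target: 23.
Lint is on every critical path, so each second cut from Lint cuts the finish by one (this holds down to a finish of 23).
Need 25 − 23 = 2 seconds off Lint → Lint becomes 5 seconds, finish becomes 23.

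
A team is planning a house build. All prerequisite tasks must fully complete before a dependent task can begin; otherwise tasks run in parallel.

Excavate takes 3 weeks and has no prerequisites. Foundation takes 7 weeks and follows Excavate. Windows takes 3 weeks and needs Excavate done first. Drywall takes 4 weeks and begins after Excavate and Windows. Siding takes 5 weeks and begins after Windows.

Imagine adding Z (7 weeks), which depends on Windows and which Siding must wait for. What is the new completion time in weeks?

Originally the job takes 11 weeks.
With Z inserted, Siding now waits for max(Windows, Z).
New critical path: Excavate→Windows→Z→Siding = 3+3+7+5 = 18 ⇒ 18 weeks.

18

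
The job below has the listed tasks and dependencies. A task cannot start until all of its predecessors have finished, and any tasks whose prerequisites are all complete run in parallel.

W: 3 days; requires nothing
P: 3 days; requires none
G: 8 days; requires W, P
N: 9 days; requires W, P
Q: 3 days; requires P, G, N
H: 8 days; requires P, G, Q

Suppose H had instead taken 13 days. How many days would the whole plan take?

28

The binding path is W→N→Q→H = 3+9+3+8 = 23; finish at 23 days.
Since H is critical, the +5 change carries straight to that chain (now 28 days).
The critical path is still W→N→Q→H; finish is now 28 days.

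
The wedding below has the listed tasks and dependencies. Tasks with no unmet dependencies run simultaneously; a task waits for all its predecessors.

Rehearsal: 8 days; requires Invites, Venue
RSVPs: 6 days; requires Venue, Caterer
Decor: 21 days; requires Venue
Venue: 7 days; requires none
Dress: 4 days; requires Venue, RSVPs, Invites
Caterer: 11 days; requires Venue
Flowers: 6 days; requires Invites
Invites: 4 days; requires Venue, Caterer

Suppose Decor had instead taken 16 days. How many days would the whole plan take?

30

Actual critical path: Venue→Caterer→Invites→Rehearsal = 7+11+4+8 = 30 ⇒ 30 days.
Decor is off the critical path — its longest chain is 28 days, giving 2 of slack.
That remains the longest chain; total 30 days.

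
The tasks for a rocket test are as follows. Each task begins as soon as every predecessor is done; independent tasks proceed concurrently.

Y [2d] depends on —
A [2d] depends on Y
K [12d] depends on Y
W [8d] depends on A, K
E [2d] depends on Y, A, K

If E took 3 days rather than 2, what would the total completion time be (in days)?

22

The binding path is Y→K→W = 2+12+8 = 22; finish at 22 days.
E has 6 days of float (longest path through it is 16).
The critical path is still Y→K→W; finish is now 22 days.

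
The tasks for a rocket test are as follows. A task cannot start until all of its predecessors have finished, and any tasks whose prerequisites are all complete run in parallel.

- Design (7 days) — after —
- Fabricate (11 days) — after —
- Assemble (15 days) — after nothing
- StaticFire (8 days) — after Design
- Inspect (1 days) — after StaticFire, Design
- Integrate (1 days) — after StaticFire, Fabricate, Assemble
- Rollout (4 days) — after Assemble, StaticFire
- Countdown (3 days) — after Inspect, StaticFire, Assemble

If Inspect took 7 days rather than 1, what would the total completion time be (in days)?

Actual critical path: Design→StaticFire→Inspect→Countdown = 7+8+1+3 = 19 ⇒ 19 days.
Inspect lies on that path, so at 7 days the path becomes 25 days.
No other chain overtakes it, so the finish is 25 days.

25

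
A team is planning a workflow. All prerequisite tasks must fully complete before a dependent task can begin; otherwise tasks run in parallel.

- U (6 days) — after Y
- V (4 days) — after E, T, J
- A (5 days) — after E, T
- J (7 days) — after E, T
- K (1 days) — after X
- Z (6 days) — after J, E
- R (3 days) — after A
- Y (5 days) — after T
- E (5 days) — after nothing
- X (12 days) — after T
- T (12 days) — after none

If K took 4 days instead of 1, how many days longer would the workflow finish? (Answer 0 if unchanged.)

Critical path before the change: T→X→K = 12+12+1 = 25 giving 25 days.
K lies on that path, so at 4 days the path becomes 28 days.
That remains the longest chain; total 28 days.
Change in finish: 28 − 25 = +3 days.

3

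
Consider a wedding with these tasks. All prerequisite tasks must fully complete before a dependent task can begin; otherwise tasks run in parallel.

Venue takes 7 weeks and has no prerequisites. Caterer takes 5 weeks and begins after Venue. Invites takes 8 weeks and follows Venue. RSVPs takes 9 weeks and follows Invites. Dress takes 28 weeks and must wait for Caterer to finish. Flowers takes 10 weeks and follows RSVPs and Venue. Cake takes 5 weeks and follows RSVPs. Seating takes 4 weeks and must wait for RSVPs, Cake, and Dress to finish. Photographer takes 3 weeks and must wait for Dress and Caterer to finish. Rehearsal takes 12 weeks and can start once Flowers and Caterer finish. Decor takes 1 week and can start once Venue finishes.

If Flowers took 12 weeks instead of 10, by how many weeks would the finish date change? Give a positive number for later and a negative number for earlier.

As given, the longest chain is Venue→Invites→RSVPs→Flowers→Rehearsal = 7+8+9+10+12 = 46, so the finish is 46 weeks.
Since Flowers is critical, the +2 change carries straight to that chain (now 48 weeks).
That remains the longest chain; total 48 weeks.
Change in finish: 48 − 46 = +2 weeks.

2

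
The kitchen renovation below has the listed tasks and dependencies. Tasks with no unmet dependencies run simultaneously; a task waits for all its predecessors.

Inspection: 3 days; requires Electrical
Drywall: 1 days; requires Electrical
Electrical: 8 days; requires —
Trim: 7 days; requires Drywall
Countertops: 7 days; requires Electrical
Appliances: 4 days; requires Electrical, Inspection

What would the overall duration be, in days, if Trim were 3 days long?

15

Actual critical path: Electrical→Drywall→Trim = 8+1+7 = 16 ⇒ 16 days.
Trim is on the critical path; changing it to 3 makes that path 12 days.
The binding chain switches to Electrical→Countertops = 8+7 = 15; finish 15 days.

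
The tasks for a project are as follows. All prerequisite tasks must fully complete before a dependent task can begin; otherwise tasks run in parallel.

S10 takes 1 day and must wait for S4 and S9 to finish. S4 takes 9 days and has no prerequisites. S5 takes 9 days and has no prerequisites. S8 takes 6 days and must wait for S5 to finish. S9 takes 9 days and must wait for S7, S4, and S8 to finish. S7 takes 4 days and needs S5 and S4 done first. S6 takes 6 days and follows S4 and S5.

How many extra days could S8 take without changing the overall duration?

0

S5→S8→S9→S10 = 9+6+9+1 = 25 sets the makespan at 25 days.
The longest chain containing S8 totals 25 days.
So S8 can slip 15 − 15 = 0 days.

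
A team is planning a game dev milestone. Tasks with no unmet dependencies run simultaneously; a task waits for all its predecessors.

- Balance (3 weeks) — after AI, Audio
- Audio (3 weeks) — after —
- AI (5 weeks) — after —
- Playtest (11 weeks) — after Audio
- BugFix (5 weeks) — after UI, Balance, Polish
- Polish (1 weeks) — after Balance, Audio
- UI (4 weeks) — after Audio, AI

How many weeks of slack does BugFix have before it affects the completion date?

0

The longest chain is Audio→Playtest = 3+11 = 14; overall finish 14 weeks.
BugFix finishes as early as 14 and must finish by 14.
So BugFix can slip 14 − 14 = 0 weeks.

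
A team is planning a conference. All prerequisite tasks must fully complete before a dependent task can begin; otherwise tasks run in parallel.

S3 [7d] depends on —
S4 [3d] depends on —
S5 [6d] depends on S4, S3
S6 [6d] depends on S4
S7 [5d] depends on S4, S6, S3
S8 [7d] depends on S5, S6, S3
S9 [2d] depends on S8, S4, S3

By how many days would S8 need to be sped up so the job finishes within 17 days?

Current finish: 22 days; target: 17.
S8 is on every critical path, so each day cut from S8 cuts the finish by one (this holds down to a finish of 16).
Need 22 − 17 = 5 days off S8 → S8 becomes 2 days, finish becomes 17.

5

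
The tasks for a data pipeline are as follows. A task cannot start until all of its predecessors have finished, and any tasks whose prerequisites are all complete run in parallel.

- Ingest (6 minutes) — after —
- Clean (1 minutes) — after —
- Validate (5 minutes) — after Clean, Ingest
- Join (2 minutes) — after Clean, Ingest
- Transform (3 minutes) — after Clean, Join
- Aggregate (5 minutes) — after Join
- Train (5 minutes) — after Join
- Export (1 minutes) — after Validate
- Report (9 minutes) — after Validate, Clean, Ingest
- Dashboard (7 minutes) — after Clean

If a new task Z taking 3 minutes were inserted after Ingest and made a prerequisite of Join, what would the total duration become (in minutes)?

Originally the plan takes 20 minutes.
With Z inserted, Join now waits for max(Clean, Ingest, Z).
New critical path: Ingest→Validate→Report = 6+5+9 = 20 ⇒ 20 minutes.

20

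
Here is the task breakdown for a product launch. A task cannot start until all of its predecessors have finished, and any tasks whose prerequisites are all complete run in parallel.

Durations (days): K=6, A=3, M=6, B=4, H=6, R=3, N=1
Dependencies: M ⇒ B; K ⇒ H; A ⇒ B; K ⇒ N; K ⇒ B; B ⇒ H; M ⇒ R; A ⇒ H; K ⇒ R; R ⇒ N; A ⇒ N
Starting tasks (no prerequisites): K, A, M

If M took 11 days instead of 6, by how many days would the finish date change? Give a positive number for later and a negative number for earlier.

Baseline: M→B→H = 6+4+6 = 16 → 16 days.
Since M is critical, the +5 change carries straight to that chain (now 21 days).
The critical path is still M→B→H; finish is now 21 days.
Change in finish: 21 − 16 = +5 days.

5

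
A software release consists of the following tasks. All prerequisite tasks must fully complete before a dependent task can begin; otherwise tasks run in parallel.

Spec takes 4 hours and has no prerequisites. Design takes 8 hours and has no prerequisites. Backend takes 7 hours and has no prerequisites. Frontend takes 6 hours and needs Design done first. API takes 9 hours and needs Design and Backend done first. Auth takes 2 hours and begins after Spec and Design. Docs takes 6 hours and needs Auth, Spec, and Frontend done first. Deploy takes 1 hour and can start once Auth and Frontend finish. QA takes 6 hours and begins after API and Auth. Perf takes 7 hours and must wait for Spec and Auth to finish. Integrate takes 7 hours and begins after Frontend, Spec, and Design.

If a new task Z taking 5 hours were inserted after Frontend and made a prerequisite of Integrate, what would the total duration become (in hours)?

26

Originally the plan takes 23 hours.
With Z inserted, Integrate now waits for max(Frontend, Spec, Design, Z).
New critical path: Design→Frontend→Z→Integrate = 8+6+5+7 = 26 ⇒ 26 hours.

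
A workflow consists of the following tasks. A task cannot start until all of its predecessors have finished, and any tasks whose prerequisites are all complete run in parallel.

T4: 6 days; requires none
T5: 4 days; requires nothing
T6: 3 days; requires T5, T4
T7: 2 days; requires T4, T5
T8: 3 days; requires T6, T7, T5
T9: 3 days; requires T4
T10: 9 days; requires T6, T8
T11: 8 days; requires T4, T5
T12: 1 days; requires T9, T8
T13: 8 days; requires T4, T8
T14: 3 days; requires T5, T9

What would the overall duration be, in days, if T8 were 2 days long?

20

As given, the longest chain is T4→T6→T8→T10 = 6+3+3+9 = 21, so the finish is 21 days.
T8 lies on that path, so at 2 days the path becomes 20 days.
The critical path is still T4→T6→T8→T10; finish is now 20 days.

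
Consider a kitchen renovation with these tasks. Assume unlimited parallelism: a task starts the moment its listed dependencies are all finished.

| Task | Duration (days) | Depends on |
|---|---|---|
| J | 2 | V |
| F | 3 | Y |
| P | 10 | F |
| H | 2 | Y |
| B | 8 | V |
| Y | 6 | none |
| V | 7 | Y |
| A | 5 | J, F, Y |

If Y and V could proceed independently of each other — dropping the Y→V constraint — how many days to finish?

With the dependency in place, Y→V→B = 6+7+8 = 21 sets the finish at 21 days.
Without Y→V, V's earliest start moves from 6 to 0.
New critical path: Y→F→P = 6+3+10 = 19 ⇒ 19 days.

19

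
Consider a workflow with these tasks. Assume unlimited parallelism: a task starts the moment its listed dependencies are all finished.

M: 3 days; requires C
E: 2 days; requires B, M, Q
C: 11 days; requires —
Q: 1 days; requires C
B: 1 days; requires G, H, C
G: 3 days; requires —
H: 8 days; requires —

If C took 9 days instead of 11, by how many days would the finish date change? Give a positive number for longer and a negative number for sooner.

Actual critical path: C→M→E = 11+3+2 = 16 ⇒ 16 days.
Since C is critical, the -2 change carries straight to that chain (now 14 days).
The critical path is still C→M→E; finish is now 14 days.
Change in finish: 14 − 16 = -2 days.

-2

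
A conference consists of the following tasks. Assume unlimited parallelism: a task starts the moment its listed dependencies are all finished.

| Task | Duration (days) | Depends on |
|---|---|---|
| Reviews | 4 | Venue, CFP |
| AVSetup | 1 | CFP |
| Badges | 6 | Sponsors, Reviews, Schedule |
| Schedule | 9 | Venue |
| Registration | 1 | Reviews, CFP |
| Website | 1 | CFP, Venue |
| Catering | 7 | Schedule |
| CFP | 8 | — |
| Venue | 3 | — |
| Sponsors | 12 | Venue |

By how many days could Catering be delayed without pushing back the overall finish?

The longest chain is Venue→Sponsors→Badges = 3+12+6 = 21; overall finish 21 days.
Catering finishes as early as 19 and must finish by 21.
Slack of Catering = 14 − 12 = 2 days.

2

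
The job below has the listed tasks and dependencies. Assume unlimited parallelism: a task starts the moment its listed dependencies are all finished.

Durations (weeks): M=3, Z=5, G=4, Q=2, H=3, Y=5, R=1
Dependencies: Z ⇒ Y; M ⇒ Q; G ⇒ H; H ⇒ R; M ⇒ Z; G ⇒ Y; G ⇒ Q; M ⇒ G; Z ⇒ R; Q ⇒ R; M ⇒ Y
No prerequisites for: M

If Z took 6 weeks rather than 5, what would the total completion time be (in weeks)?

Critical path before the change: M→Z→Y = 3+5+5 = 13 giving 13 weeks.
Since Z is critical, the +1 change carries straight to that chain (now 14 weeks).
That remains the longest chain; total 14 weeks.

14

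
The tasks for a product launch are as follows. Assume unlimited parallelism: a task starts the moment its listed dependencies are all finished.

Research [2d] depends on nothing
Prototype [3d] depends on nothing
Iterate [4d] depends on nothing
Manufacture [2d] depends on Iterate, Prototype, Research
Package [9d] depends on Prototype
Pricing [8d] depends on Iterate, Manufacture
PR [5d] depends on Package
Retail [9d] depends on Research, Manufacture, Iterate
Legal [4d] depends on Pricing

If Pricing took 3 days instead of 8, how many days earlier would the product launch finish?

The binding path is Iterate→Manufacture→Pricing→Legal = 4+2+8+4 = 18; finish at 18 days.
Since Pricing is critical, the -5 change carries straight to that chain (now 13 days).
New critical path: Prototype→Package→PR = 3+9+5 = 17 ⇒ 17 days.
Change in finish: 17 − 18 = -1 days.

1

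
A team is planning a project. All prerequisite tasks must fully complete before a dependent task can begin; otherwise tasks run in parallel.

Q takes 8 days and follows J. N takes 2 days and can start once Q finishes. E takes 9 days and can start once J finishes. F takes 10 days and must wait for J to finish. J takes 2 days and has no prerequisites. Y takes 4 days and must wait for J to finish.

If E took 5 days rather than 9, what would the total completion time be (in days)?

12

The binding path is J→Q→N = 2+8+2 = 12; finish at 12 days.
E has 1 day of float (longest path through it is 11).
The critical path is still J→Q→N; finish is now 12 days.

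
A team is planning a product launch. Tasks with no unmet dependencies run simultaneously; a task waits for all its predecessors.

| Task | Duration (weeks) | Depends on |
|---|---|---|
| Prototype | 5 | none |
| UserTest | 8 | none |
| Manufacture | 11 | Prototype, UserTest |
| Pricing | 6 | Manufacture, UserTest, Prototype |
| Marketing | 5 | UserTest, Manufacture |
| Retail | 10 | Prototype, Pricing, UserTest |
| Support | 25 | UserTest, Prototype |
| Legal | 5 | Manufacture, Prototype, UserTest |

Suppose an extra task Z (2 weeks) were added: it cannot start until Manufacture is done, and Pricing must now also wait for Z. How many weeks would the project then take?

Originally the project takes 35 weeks.
With Z inserted, Pricing now waits for max(Manufacture, UserTest, Prototype, Z).
New critical path: UserTest→Manufacture→Z→Pricing→Retail = 8+11+2+6+10 = 37 ⇒ 37 weeks.

37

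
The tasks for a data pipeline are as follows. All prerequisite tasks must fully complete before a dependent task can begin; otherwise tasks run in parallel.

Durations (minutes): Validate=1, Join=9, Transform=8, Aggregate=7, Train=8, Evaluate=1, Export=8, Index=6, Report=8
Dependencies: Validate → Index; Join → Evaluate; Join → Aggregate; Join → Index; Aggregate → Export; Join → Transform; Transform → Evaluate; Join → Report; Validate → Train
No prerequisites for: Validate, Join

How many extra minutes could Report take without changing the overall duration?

The longest chain is Join→Aggregate→Export = 9+7+8 = 24; overall finish 24 minutes.
Longest path through Report: 17 minutes (earliest finish 17, latest finish 24).
Float = 24 − 17 = 7.

7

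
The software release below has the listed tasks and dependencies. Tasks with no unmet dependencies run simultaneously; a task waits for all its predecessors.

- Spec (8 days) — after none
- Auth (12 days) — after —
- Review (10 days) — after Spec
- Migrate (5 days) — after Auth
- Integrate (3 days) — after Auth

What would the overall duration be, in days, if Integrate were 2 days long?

Critical path before the change: Spec→Review = 8+10 = 18 giving 18 days.
Integrate is off the critical path — its longest chain is 15 days, giving 3 of slack.
The critical path is still Spec→Review; finish is now 18 days.

18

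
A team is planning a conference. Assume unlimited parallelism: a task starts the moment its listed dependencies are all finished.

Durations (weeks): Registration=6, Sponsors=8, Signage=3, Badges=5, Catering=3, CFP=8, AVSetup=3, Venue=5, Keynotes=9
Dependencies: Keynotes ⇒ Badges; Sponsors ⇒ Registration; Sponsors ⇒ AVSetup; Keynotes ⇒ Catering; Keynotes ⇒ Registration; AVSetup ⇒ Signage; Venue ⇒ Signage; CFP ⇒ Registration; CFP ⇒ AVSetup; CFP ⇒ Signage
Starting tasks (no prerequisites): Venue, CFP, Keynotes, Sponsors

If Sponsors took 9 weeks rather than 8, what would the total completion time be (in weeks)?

The binding path is Keynotes→Registration = 9+6 = 15; finish at 15 weeks.
Sponsors has 1 week of float (longest path through it is 14).
No other chain overtakes it, so the finish is 15 weeks.

15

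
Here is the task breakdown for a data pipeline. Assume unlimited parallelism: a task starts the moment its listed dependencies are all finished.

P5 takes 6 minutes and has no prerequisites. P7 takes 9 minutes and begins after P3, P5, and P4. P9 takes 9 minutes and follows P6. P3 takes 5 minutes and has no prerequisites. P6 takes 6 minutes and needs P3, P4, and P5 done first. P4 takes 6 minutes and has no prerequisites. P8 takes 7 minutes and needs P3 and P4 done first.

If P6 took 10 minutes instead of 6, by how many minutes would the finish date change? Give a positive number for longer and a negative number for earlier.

Actual critical path: P4→P6→P9 = 6+6+9 = 21 ⇒ 21 minutes.
P6 is on the critical path; changing it to 10 makes that path 25 minutes.
The critical path is still P4→P6→P9; finish is now 25 minutes.
Change in finish: 25 − 21 = +4 minutes.

4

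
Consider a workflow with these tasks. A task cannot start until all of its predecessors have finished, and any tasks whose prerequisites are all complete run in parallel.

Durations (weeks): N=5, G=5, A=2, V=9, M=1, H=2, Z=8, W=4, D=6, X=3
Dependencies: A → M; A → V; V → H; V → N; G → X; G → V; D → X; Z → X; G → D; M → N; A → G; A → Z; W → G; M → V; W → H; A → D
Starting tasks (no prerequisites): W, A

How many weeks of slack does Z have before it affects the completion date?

W→G→V→N = 4+5+9+5 = 23 sets the makespan at 23 weeks.
Longest path through Z: 13 weeks (earliest finish 10, latest finish 20).
Slack of Z = 12 − 2 = 10 weeks.

10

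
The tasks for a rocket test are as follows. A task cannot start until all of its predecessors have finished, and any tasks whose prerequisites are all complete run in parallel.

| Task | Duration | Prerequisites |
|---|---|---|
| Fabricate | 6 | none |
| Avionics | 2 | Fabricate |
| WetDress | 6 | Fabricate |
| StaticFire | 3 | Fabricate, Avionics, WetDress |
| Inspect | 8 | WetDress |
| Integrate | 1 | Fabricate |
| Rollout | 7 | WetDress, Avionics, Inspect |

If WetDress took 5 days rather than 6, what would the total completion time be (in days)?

The binding path is Fabricate→WetDress→Inspect→Rollout = 6+6+8+7 = 27; finish at 27 days.
Since WetDress is critical, the -1 change carries straight to that chain (now 26 days).
No other chain overtakes it, so the finish is 26 days.

26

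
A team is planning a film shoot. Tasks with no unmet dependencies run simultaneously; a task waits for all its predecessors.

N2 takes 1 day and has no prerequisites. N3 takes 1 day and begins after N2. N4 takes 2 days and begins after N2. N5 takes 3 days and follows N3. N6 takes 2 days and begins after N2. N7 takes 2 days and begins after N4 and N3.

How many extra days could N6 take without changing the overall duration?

2

Critical path: N2→N3→N5 = 1+1+3 = 5, so the finish is 5 days.
N6 finishes as early as 3 and must finish by 5.
Float = 5 − 3 = 2.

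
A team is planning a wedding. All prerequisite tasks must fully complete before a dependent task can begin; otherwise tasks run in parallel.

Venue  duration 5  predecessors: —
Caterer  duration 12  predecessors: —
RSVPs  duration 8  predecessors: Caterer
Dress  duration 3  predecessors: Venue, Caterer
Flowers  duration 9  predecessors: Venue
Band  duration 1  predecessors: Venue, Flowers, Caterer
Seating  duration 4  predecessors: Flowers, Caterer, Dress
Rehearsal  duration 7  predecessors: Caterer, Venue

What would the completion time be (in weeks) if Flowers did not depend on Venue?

Before: longest chain Caterer→RSVPs = 12+8 = 20, finish 20.
Without Venue→Flowers, Flowers's earliest start moves from 5 to 0.
After: Caterer→RSVPs = 12+8 = 20 → 20 weeks.

20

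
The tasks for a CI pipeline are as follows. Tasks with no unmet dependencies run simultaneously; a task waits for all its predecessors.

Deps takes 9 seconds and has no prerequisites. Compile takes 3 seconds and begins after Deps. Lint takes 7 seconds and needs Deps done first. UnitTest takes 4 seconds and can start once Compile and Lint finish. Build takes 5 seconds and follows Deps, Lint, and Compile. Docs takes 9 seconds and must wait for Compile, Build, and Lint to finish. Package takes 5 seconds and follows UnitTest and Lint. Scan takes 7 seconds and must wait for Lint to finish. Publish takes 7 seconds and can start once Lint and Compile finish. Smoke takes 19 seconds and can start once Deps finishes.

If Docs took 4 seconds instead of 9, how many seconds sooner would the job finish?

2

As given, the longest chain is Deps→Lint→Build→Docs = 9+7+5+9 = 30, so the finish is 30 seconds.
Docs is on the critical path; changing it to 4 makes that path 25 seconds.
The binding chain switches to Deps→Smoke = 9+19 = 28; finish 28 seconds.
Change in finish: 28 − 30 = -2 seconds.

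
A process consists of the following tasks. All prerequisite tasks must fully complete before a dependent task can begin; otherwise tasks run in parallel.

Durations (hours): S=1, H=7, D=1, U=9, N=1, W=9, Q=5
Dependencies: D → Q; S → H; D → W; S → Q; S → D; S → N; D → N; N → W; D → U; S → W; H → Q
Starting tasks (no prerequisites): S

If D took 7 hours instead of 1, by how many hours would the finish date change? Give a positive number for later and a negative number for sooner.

Baseline: S→H→Q = 1+7+5 = 13 → 13 hours.
D is off the critical path — its longest chain is 12 hours, giving 1 of slack.
Now S→D→N→W = 1+7+1+9 = 18 is longest, so the finish becomes 18 hours.
Change in finish: 18 − 13 = +5 hours.

5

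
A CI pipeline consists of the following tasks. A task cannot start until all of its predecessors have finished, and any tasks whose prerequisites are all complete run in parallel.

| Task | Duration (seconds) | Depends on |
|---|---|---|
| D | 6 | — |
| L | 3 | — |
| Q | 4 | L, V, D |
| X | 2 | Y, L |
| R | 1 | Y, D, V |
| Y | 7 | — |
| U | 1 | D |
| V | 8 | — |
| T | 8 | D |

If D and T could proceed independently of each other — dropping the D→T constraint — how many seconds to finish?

12

Original critical path: D→T = 6+8 = 14 ⇒ 14 seconds.
Without D→T, T's earliest start moves from 6 to 0.
After: V→Q = 8+4 = 12 → 12 seconds.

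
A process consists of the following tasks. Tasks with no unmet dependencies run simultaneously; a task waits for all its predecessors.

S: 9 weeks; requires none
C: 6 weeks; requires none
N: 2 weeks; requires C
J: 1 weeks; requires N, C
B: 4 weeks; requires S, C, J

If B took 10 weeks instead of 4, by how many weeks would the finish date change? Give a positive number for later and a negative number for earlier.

The binding path is S→B = 9+4 = 13; finish at 13 weeks.
B lies on that path, so at 10 weeks the path becomes 19 weeks.
No other chain overtakes it, so the finish is 19 weeks.
Change in finish: 19 − 13 = +6 weeks.

6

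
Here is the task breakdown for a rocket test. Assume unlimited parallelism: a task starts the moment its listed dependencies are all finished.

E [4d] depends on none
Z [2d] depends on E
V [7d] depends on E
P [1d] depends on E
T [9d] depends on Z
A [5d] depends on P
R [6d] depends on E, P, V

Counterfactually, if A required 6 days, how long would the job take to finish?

17

Baseline: E→V→R = 4+7+6 = 17 → 17 days.
A is off the critical path — its longest chain is 10 days, giving 7 of slack.
That remains the longest chain; total 17 days.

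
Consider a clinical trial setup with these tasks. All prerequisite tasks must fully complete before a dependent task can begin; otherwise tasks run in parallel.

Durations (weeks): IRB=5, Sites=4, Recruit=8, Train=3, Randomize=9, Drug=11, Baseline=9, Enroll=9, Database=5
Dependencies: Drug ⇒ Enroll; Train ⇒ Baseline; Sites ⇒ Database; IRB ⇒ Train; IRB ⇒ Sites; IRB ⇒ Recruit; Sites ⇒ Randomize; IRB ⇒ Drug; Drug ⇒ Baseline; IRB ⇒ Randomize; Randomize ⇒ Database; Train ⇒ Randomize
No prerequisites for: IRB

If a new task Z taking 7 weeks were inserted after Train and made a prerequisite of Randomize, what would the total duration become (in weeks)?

29

Originally the plan takes 25 weeks.
With Z inserted, Randomize now waits for max(IRB, Sites, Train, Z).
New critical path: IRB→Train→Z→Randomize→Database = 5+3+7+9+5 = 29 ⇒ 29 weeks.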